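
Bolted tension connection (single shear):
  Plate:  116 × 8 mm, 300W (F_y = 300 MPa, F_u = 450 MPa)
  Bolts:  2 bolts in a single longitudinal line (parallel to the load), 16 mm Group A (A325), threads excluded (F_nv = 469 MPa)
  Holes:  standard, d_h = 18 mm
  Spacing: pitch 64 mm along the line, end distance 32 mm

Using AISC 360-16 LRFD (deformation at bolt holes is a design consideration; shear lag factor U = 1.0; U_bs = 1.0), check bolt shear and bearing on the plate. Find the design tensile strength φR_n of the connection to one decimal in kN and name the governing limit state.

141.4 kN (bolt shear governs)

Bolt shear: A_b = π(16)²/4 = 201.06 mm². φR_n = 0.75 × 469 × 201.06 × 2 × 1 = 141.4 kN.
Bearing (8 mm plate, F_u = 450 MPa): end bolts L_c = 32 − 18/2 = 23, R_n = min(1.2×23×8×450, 2.4×16×8×450) = 99.36 kN/bolt; interior L_c = 64 − 18 = 46, R_n = 138.24 kN/bolt. φR_n = 0.75 × (1×99.36 + 1×138.24) = 178.2 kN.
Governing: min(141.4, 178.2) = 141.4 kN → bolt shear.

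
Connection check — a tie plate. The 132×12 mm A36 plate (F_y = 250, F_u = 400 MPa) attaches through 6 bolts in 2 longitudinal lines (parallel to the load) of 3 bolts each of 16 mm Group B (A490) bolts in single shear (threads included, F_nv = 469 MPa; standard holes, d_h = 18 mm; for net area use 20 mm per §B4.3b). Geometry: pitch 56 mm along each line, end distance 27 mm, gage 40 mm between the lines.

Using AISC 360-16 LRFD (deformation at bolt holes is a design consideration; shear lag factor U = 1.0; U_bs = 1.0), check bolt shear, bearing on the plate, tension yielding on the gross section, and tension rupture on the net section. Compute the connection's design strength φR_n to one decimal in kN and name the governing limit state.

331.2 kN (net-section rupture governs)

Bolt shear: A_b = π(16)²/4 = 201.06 mm². φR_n = 0.75 × 469 × 201.06 × 6 × 1 = 424.3 kN.
Bearing (12 mm plate, F_u = 400 MPa): end bolts L_c = 27 − 18/2 = 18, R_n = min(1.2×18×12×400, 2.4×16×12×400) = 103.68 kN/bolt; interior L_c = 56 − 18 = 38, R_n = 184.32 kN/bolt. φR_n = 0.75 × (2×103.68 + 4×184.32) = 708.5 kN.
Tension yield (gross): A_g = 132×12 = 1584 mm². φR_n = 0.90 × 250 × 1584 = 356.4 kN.
Tension rupture (net): A_n = (132 − 2×20)×12 = 1104 mm² (U = 1.0, A_e = A_n). φR_n = 0.75 × 400 × 1104 = 331.2 kN.
Governing: min(424.3, 708.5, 356.4, 331.2) = 331.2 kN → net-section rupture.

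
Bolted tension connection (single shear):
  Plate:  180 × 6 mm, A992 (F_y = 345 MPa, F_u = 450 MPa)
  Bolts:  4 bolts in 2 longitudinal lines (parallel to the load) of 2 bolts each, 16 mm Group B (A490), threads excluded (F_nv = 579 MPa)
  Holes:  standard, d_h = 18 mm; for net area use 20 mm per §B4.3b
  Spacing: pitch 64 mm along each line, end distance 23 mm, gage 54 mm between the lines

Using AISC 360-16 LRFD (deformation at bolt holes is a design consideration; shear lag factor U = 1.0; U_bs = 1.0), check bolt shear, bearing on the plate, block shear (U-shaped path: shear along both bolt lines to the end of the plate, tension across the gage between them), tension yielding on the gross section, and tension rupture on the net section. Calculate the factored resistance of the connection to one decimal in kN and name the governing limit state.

207.4 kN (block shear governs)

Bolt shear: A_b = π(16)²/4 = 201.06 mm². φR_n = 0.75 × 579 × 201.06 × 4 × 1 = 349.2 kN.
Bearing (6 mm plate, F_u = 450 MPa): end bolts L_c = 23 − 18/2 = 14, R_n = min(1.2×14×6×450, 2.4×16×6×450) = 45.36 kN/bolt; interior L_c = 64 − 18 = 46, R_n = 103.68 kN/bolt. φR_n = 0.75 × (2×45.36 + 2×103.68) = 223.6 kN.
Block shear: shear path 2×[23+1×64] = 2×87 mm, A_gv = 1044, A_nv = 2×(87 − 1.5×20)×6 = 684 mm²; tension across gage: (54 − 1×20)×6 = 204 mm². R_n = min(0.6×450×684, 0.6×345×1044) + 1.0×450×204 = min(184.68, 216.11) + 91.8 = 276.48 kN. φR_n = 0.75 × 276.48 = 207.4 kN.
Tension yield (gross): A_g = 180×6 = 1080 mm². φR_n = 0.90 × 345 × 1080 = 335.3 kN.
Tension rupture (net): A_n = (180 − 2×20)×6 = 840 mm² (U = 1.0, A_e = A_n). φR_n = 0.75 × 450 × 840 = 283.5 kN.
Governing: min(349.2, 223.6, 207.4, 335.3, 283.5) = 207.4 kN → block shear.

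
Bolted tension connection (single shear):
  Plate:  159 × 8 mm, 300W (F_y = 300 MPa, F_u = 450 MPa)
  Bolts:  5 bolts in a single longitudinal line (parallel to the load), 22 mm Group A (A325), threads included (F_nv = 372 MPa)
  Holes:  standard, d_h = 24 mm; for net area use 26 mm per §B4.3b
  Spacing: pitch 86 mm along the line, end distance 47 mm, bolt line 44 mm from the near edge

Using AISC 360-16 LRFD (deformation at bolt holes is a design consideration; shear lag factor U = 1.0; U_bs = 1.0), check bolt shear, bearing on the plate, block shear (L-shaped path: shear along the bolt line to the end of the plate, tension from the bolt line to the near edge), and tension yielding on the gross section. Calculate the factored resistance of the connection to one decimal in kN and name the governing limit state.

Bolt shear: A_b = π(22)²/4 = 380.13 mm². φR_n = 0.75 × 372 × 380.13 × 5 × 1 = 530.3 kN.
Bearing (8 mm plate, F_u = 450 MPa): end bolts L_c = 47 − 24/2 = 35, R_n = min(1.2×35×8×450, 2.4×22×8×450) = 151.2 kN/bolt; interior L_c = 86 − 24 = 62, R_n = 190.08 kN/bolt. φR_n = 0.75 × (1×151.2 + 4×190.08) = 683.6 kN.
Block shear: shear path 1×[47+4×86] = 1×391 mm, A_gv = 3128, A_nv = 1×(391 − 4.5×26)×8 = 2192 mm²; tension to near edge: (44 − 0.5×26)×8 = 248 mm². R_n = min(0.6×450×2192, 0.6×300×3128) + 1.0×450×248 = min(591.84, 563.04) + 111.6 = 674.64 kN. φR_n = 0.75 × 674.64 = 506.0 kN.
Tension yield (gross): A_g = 159×8 = 1272 mm². φR_n = 0.90 × 300 × 1272 = 343.4 kN.
Governing: min(530.3, 683.6, 506.0, 343.4) = 343.4 kN → gross-section yield.

343.4 kN (gross-section yield governs)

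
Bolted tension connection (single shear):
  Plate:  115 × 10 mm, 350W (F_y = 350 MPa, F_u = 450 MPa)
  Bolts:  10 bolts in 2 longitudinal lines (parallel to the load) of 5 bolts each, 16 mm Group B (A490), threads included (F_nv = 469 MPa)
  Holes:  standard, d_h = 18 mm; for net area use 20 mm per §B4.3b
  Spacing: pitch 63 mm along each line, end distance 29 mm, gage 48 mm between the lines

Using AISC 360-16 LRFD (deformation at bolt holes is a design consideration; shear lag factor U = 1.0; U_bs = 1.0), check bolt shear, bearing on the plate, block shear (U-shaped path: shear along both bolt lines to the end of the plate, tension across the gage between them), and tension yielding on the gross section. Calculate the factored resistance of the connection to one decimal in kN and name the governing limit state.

Bolt shear: A_b = π(16)²/4 = 201.06 mm². φR_n = 0.75 × 469 × 201.06 × 10 × 1 = 707.2 kN.
Bearing (10 mm plate, F_u = 450 MPa): end bolts L_c = 29 − 18/2 = 20, R_n = min(1.2×20×10×450, 2.4×16×10×450) = 108 kN/bolt; interior L_c = 63 − 18 = 45, R_n = 172.8 kN/bolt. φR_n = 0.75 × (2×108 + 8×172.8) = 1198.8 kN.
Block shear: shear path 2×[29+4×63] = 2×281 mm, A_gv = 5620, A_nv = 2×(281 − 4.5×20)×10 = 3820 mm²; tension across gage: (48 − 1×20)×10 = 280 mm². R_n = min(0.6×450×3820, 0.6×350×5620) + 1.0×450×280 = min(1031.4, 1180.2) + 126 = 1157.4 kN. φR_n = 0.75 × 1157.4 = 868.1 kN.
Tension yield (gross): A_g = 115×10 = 1150 mm². φR_n = 0.90 × 350 × 1150 = 362.3 kN.
Governing: min(707.2, 1198.8, 868.1, 362.3) = 362.3 kN → gross-section yield.

362.3 kN (gross-section yield governs)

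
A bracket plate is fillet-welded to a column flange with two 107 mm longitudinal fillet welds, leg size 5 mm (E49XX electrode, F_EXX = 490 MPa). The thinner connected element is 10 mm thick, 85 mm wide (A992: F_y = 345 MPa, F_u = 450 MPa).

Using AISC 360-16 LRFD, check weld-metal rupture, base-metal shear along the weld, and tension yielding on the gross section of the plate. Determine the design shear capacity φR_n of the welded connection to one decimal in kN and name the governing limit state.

Weld metal: throat = 0.707×5 = 3.535 mm, L = 2×107 = 214 mm. φR_n = 0.75 × 0.6 × 490 × 3.535 × 214 = 166.8 kN.
Base metal shear (10 mm plate): yield φR_n = 1.0×0.6×345×10×214 = 443.0 kN; rupture φR_n = 0.75×0.6×450×10×214 = 433.4 kN; take 433.4 kN (rupture).
Tension yield (gross): A_g = 85×10 = 850 mm². φR_n = 0.90 × 345 × 850 = 263.9 kN.
Governing: min(166.8, 433.4, 263.9) = 166.8 kN → weld metal.

166.8 kN (weld metal governs)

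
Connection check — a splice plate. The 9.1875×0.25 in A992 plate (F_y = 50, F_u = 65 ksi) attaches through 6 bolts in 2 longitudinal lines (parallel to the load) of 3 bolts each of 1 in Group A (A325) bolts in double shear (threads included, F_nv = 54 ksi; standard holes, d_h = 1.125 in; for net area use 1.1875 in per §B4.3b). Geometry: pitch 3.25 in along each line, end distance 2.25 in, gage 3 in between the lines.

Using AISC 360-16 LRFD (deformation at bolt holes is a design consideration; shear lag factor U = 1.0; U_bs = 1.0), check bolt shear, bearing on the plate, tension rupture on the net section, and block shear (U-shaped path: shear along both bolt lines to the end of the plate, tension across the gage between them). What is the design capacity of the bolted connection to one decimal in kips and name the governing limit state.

83.0 kips (net-section rupture governs)

Bolt shear: A_b = π(1)²/4 = 0.7854 in². φR_n = 0.75 × 54 × 0.7854 × 6 × 2 = 381.7 kips.
Bearing (0.25 in plate, F_u = 65 ksi): end bolts L_c = 2.25 − 1.125/2 = 1.6875, R_n = min(1.2×1.6875×0.25×65, 2.4×1×0.25×65) = 32.906 kips/bolt; interior L_c = 3.25 − 1.125 = 2.125, R_n = 39 kips/bolt. φR_n = 0.75 × (2×32.906 + 4×39) = 166.4 kips.
Tension rupture (net): A_n = (9.1875 − 2×1.1875)×0.25 = 1.7031 in² (U = 1.0, A_e = A_n). φR_n = 0.75 × 65 × 1.7031 = 83.0 kips.
Block shear: shear path 2×[2.25+2×3.25] = 2×8.75 in, A_gv = 4.375, A_nv = 2×(8.75 − 2.5×1.1875)×0.25 = 2.8906 in²; tension across gage: (3 − 1×1.1875)×0.25 = 0.45313 in². R_n = min(0.6×65×2.8906, 0.6×50×4.375) + 1.0×65×0.45313 = min(112.73, 131.25) + 29.453 = 142.18 kips. φR_n = 0.75 × 142.18 = 106.6 kips.
Governing: min(381.7, 166.4, 83.0, 106.6) = 83.0 kips → net-section rupture.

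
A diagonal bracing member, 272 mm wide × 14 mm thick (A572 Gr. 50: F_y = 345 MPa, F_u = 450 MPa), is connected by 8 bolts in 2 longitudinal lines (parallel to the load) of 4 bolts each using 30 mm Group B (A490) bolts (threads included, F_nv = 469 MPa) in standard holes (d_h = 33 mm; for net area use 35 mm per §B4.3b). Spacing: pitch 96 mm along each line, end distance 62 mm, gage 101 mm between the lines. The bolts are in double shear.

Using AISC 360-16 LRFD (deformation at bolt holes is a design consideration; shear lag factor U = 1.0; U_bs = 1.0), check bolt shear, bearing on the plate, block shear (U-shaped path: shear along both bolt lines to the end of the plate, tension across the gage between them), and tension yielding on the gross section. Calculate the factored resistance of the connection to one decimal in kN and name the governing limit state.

1182.4 kN (gross-section yield governs)

Bolt shear: A_b = π(30)²/4 = 706.86 mm². φR_n = 0.75 × 469 × 706.86 × 8 × 2 = 3978.2 kN.
Bearing (14 mm plate, F_u = 450 MPa): end bolts L_c = 62 − 33/2 = 45.5, R_n = min(1.2×45.5×14×450, 2.4×30×14×450) = 343.98 kN/bolt; interior L_c = 96 − 33 = 63, R_n = 453.6 kN/bolt. φR_n = 0.75 × (2×343.98 + 6×453.6) = 2557.2 kN.
Block shear: shear path 2×[62+3×96] = 2×350 mm, A_gv = 9800, A_nv = 2×(350 − 3.5×35)×14 = 6370 mm²; tension across gage: (101 − 1×35)×14 = 924 mm². R_n = min(0.6×450×6370, 0.6×345×9800) + 1.0×450×924 = min(1719.9, 2028.6) + 415.8 = 2135.7 kN. φR_n = 0.75 × 2135.7 = 1601.8 kN.
Tension yield (gross): A_g = 272×14 = 3808 mm². φR_n = 0.90 × 345 × 3808 = 1182.4 kN.
Governing: min(3978.2, 2557.2, 1601.8, 1182.4) = 1182.4 kN → gross-section yield.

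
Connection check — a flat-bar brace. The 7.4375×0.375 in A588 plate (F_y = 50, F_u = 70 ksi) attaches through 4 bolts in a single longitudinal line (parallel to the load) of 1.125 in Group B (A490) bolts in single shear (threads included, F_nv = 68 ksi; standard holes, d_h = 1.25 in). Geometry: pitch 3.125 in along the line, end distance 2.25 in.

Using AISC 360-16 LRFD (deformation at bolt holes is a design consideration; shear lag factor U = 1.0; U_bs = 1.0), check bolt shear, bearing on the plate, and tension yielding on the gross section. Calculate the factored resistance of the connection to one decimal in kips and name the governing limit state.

125.5 kips (gross-section yield governs)

Bolt shear: A_b = π(1.125)²/4 = 0.99402 in². φR_n = 0.75 × 68 × 0.99402 × 4 × 1 = 202.8 kips.
Bearing (0.375 in plate, F_u = 70 ksi): end bolts L_c = 2.25 − 1.25/2 = 1.625, R_n = min(1.2×1.625×0.375×70, 2.4×1.125×0.375×70) = 51.188 kips/bolt; interior L_c = 3.125 − 1.25 = 1.875, R_n = 59.063 kips/bolt. φR_n = 0.75 × (1×51.188 + 3×59.063) = 171.3 kips.
Tension yield (gross): A_g = 7.4375×0.375 = 2.7891 in². φR_n = 0.90 × 50 × 2.7891 = 125.5 kips.
Governing: min(202.8, 171.3, 125.5) = 125.5 kips → gross-section yield.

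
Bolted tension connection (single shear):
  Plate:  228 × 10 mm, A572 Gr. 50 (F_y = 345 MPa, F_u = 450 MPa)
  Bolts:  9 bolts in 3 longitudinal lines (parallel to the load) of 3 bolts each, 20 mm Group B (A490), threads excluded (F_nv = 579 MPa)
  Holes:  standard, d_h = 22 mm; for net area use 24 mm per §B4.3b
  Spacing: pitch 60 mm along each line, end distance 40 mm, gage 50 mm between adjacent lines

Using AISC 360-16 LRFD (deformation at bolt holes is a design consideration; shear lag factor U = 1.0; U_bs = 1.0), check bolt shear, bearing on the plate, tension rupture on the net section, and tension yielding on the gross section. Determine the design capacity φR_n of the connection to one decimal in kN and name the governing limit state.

526.5 kN (net-section rupture governs)

Bolt shear: A_b = π(20)²/4 = 314.16 mm². φR_n = 0.75 × 579 × 314.16 × 9 × 1 = 1227.8 kN.
Bearing (10 mm plate, F_u = 450 MPa): end bolts L_c = 40 − 22/2 = 29, R_n = min(1.2×29×10×450, 2.4×20×10×450) = 156.6 kN/bolt; interior L_c = 60 − 22 = 38, R_n = 205.2 kN/bolt. φR_n = 0.75 × (3×156.6 + 6×205.2) = 1275.8 kN.
Tension rupture (net): A_n = (228 − 3×24)×10 = 1560 mm² (U = 1.0, A_e = A_n). φR_n = 0.75 × 450 × 1560 = 526.5 kN.
Tension yield (gross): A_g = 228×10 = 2280 mm². φR_n = 0.90 × 345 × 2280 = 707.9 kN.
Governing: min(1227.8, 1275.8, 526.5, 707.9) = 526.5 kN → net-section rupture.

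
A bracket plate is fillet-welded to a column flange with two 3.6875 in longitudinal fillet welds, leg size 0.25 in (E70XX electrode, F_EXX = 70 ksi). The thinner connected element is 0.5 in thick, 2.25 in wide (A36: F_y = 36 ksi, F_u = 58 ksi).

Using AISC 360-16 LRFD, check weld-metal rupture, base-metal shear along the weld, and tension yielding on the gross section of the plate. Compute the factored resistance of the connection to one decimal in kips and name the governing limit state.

Weld metal: throat = 0.707×0.25 = 0.17675 in, L = 2×3.6875 = 7.375 in. φR_n = 0.75 × 0.6 × 70 × 0.17675 × 7.375 = 41.1 kips.
Base metal shear (0.5 in plate): yield φR_n = 1.0×0.6×36×0.5×7.375 = 79.7 kips; rupture φR_n = 0.75×0.6×58×0.5×7.375 = 96.2 kips; take 79.7 kips (yield).
Tension yield (gross): A_g = 2.25×0.5 = 1.125 in². φR_n = 0.90 × 36 × 1.125 = 36.5 kips.
Governing: min(41.1, 79.7, 36.5) = 36.5 kips → gross-section yield.

36.5 kips (gross-section yield governs)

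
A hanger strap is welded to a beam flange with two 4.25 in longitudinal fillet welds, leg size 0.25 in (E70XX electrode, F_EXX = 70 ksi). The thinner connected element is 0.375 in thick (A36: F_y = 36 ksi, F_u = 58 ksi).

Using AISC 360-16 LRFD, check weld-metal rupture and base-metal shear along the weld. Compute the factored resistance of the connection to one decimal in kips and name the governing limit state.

Weld metal: throat = 0.707×0.25 = 0.17675 in, L = 2×4.25 = 8.5 in. φR_n = 0.75 × 0.6 × 70 × 0.17675 × 8.5 = 47.3 kips.
Base metal shear (0.375 in plate): yield φR_n = 1.0×0.6×36×0.375×8.5 = 68.9 kips; rupture φR_n = 0.75×0.6×58×0.375×8.5 = 83.2 kips; take 68.9 kips (yield).
Governing: min(47.3, 68.9) = 47.3 kips → weld metal.

47.3 kips (weld metal governs)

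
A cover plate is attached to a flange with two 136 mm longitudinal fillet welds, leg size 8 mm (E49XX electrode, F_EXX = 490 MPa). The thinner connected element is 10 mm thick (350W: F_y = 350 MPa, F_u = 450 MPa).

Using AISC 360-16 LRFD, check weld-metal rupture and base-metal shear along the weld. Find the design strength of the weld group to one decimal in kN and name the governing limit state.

Weld metal: throat = 0.707×8 = 5.656 mm, L = 2×136 = 272 mm. φR_n = 0.75 × 0.6 × 490 × 5.656 × 272 = 339.2 kN.
Base metal shear (10 mm plate): yield φR_n = 1.0×0.6×350×10×272 = 571.2 kN; rupture φR_n = 0.75×0.6×450×10×272 = 550.8 kN; take 550.8 kN (rupture).
Governing: min(339.2, 550.8) = 339.2 kN → weld metal.

339.2 kN (weld metal governs)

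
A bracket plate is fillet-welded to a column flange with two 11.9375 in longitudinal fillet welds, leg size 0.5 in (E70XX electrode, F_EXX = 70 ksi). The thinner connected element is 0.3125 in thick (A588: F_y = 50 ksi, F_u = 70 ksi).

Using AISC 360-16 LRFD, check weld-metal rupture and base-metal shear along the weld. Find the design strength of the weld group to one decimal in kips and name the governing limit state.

223.8 kips (base-metal shear governs)

Weld metal: throat = 0.707×0.5 = 0.3535 in, L = 2×11.9375 = 23.875 in. φR_n = 0.75 × 0.6 × 70 × 0.3535 × 23.875 = 265.9 kips.
Base metal shear (0.3125 in plate): yield φR_n = 1.0×0.6×50×0.3125×23.875 = 223.8 kips; rupture φR_n = 0.75×0.6×70×0.3125×23.875 = 235.0 kips; take 223.8 kips (yield).
Governing: min(265.9, 223.8) = 223.8 kips → base-metal shear.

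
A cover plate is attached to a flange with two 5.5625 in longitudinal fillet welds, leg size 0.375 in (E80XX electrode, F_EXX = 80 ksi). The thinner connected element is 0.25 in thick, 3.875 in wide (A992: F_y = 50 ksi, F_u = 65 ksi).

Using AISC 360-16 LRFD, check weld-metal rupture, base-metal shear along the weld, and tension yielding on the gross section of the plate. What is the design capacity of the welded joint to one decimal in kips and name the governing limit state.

43.6 kips (gross-section yield governs)

Weld metal: throat = 0.707×0.375 = 0.26513 in, L = 2×5.5625 = 11.125 in. φR_n = 0.75 × 0.6 × 80 × 0.26513 × 11.125 = 106.2 kips.
Base metal shear (0.25 in plate): yield φR_n = 1.0×0.6×50×0.25×11.125 = 83.4 kips; rupture φR_n = 0.75×0.6×65×0.25×11.125 = 81.4 kips; take 81.4 kips (rupture).
Tension yield (gross): A_g = 3.875×0.25 = 0.96875 in². φR_n = 0.90 × 50 × 0.96875 = 43.6 kips.
Governing: min(106.2, 81.4, 43.6) = 43.6 kips → gross-section yield.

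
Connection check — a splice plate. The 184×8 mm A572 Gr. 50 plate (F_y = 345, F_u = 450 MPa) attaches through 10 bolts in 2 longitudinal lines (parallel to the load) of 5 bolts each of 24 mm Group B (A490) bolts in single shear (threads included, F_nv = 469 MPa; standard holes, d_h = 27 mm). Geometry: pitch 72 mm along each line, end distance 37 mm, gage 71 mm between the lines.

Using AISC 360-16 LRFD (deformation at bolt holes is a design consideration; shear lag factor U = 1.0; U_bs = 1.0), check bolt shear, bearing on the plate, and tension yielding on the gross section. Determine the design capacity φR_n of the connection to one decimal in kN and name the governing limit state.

457.1 kN (gross-section yield governs)

Bolt shear: A_b = π(24)²/4 = 452.39 mm². φR_n = 0.75 × 469 × 452.39 × 10 × 1 = 1591.3 kN.
Bearing (8 mm plate, F_u = 450 MPa): end bolts L_c = 37 − 27/2 = 23.5, R_n = min(1.2×23.5×8×450, 2.4×24×8×450) = 101.52 kN/bolt; interior L_c = 72 − 27 = 45, R_n = 194.4 kN/bolt. φR_n = 0.75 × (2×101.52 + 8×194.4) = 1318.7 kN.
Tension yield (gross): A_g = 184×8 = 1472 mm². φR_n = 0.90 × 345 × 1472 = 457.1 kN.
Governing: min(1591.3, 1318.7, 457.1) = 457.1 kN → gross-section yield.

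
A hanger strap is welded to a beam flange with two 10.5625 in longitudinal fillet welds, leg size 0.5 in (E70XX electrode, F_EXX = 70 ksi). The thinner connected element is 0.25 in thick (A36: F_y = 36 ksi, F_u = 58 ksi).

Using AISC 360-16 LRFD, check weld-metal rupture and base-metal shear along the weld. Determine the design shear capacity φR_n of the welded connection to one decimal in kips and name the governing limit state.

Weld metal: throat = 0.707×0.5 = 0.3535 in, L = 2×10.5625 = 21.125 in. φR_n = 0.75 × 0.6 × 70 × 0.3535 × 21.125 = 235.2 kips.
Base metal shear (0.25 in plate): yield φR_n = 1.0×0.6×36×0.25×21.125 = 114.1 kips; rupture φR_n = 0.75×0.6×58×0.25×21.125 = 137.8 kips; take 114.1 kips (yield).
Governing: min(235.2, 114.1) = 114.1 kips → base-metal shear.

114.1 kips (base-metal shear governs)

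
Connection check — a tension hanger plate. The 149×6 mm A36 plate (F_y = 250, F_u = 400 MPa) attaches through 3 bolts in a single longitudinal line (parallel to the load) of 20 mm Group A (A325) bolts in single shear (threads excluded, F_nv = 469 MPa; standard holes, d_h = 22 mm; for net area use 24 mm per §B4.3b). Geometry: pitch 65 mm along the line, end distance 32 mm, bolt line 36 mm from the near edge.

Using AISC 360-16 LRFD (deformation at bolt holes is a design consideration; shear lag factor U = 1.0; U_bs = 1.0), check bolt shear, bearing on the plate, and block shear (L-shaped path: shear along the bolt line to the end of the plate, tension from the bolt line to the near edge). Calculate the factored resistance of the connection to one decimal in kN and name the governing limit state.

Bolt shear: A_b = π(20)²/4 = 314.16 mm². φR_n = 0.75 × 469 × 314.16 × 3 × 1 = 331.5 kN.
Bearing (6 mm plate, F_u = 400 MPa): end bolts L_c = 32 − 22/2 = 21, R_n = min(1.2×21×6×400, 2.4×20×6×400) = 60.48 kN/bolt; interior L_c = 65 − 22 = 43, R_n = 115.2 kN/bolt. φR_n = 0.75 × (1×60.48 + 2×115.2) = 218.2 kN.
Block shear: shear path 1×[32+2×65] = 1×162 mm, A_gv = 972, A_nv = 1×(162 − 2.5×24)×6 = 612 mm²; tension to near edge: (36 − 0.5×24)×6 = 144 mm². R_n = min(0.6×400×612, 0.6×250×972) + 1.0×400×144 = min(146.88, 145.8) + 57.6 = 203.4 kN. φR_n = 0.75 × 203.4 = 152.6 kN.
Governing: min(331.5, 218.2, 152.6) = 152.6 kN → block shear.

152.6 kN (block shear governs)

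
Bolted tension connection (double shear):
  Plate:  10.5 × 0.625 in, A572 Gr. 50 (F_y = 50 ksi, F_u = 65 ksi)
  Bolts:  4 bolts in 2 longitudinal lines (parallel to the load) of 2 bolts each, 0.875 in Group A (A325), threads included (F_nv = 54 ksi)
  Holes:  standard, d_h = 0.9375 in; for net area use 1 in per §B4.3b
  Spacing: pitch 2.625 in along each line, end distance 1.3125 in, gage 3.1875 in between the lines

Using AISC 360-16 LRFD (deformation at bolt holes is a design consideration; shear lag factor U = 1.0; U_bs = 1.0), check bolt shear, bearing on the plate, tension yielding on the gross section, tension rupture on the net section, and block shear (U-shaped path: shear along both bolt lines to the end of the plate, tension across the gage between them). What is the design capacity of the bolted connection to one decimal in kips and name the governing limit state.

Bolt shear: A_b = π(0.875)²/4 = 0.60132 in². φR_n = 0.75 × 54 × 0.60132 × 4 × 2 = 194.8 kips.
Bearing (0.625 in plate, F_u = 65 ksi): end bolts L_c = 1.3125 − 0.9375/2 = 0.84375, R_n = min(1.2×0.84375×0.625×65, 2.4×0.875×0.625×65) = 41.133 kips/bolt; interior L_c = 2.625 − 0.9375 = 1.6875, R_n = 82.266 kips/bolt. φR_n = 0.75 × (2×41.133 + 2×82.266) = 185.1 kips.
Tension yield (gross): A_g = 10.5×0.625 = 6.5625 in². φR_n = 0.90 × 50 × 6.5625 = 295.3 kips.
Tension rupture (net): A_n = (10.5 − 2×1)×0.625 = 5.3125 in² (U = 1.0, A_e = A_n). φR_n = 0.75 × 65 × 5.3125 = 259.0 kips.
Block shear: shear path 2×[1.3125+1×2.625] = 2×3.9375 in, A_gv = 4.9219, A_nv = 2×(3.9375 − 1.5×1)×0.625 = 3.0469 in²; tension across gage: (3.1875 − 1×1)×0.625 = 1.3672 in². R_n = min(0.6×65×3.0469, 0.6×50×4.9219) + 1.0×65×1.3672 = min(118.83, 147.66) + 88.868 = 207.7 kips. φR_n = 0.75 × 207.7 = 155.8 kips.
Governing: min(194.8, 185.1, 295.3, 259.0, 155.8) = 155.8 kips → block shear.

155.8 kips (block shear governs)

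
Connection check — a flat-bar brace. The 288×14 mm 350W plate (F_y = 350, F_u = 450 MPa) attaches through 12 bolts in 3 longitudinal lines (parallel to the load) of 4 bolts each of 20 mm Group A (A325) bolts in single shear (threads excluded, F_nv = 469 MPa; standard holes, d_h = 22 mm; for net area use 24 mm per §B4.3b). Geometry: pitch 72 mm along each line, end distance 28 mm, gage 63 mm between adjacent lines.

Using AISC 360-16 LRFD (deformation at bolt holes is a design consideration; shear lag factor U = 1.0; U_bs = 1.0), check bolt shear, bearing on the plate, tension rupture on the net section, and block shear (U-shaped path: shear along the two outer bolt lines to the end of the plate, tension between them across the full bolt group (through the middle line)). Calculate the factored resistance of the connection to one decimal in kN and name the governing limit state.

1020.6 kN (net-section rupture governs)

Bolt shear: A_b = π(20)²/4 = 314.16 mm². φR_n = 0.75 × 469 × 314.16 × 12 × 1 = 1326.1 kN.
Bearing (14 mm plate, F_u = 450 MPa): end bolts L_c = 28 − 22/2 = 17, R_n = min(1.2×17×14×450, 2.4×20×14×450) = 128.52 kN/bolt; interior L_c = 72 − 22 = 50, R_n = 302.4 kN/bolt. φR_n = 0.75 × (3×128.52 + 9×302.4) = 2330.4 kN.
Tension rupture (net): A_n = (288 − 3×24)×14 = 3024 mm² (U = 1.0, A_e = A_n). φR_n = 0.75 × 450 × 3024 = 1020.6 kN.
Block shear: shear path 2×[28+3×72] = 2×244 mm, A_gv = 6832, A_nv = 2×(244 − 3.5×24)×14 = 4480 mm²; tension across gage: (126 − 2×24)×14 = 1092 mm². R_n = min(0.6×450×4480, 0.6×350×6832) + 1.0×450×1092 = min(1209.6, 1434.7) + 491.4 = 1701 kN. φR_n = 0.75 × 1701 = 1275.8 kN.
Governing: min(1326.1, 2330.4, 1020.6, 1275.8) = 1020.6 kN → net-section rupture.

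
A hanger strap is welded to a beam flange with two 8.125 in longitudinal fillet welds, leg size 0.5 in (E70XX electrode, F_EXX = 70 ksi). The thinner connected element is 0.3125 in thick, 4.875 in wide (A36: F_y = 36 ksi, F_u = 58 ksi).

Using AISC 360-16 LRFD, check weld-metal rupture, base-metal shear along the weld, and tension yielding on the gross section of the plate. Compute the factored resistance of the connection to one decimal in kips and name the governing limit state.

Weld metal: throat = 0.707×0.5 = 0.3535 in, L = 2×8.125 = 16.25 in. φR_n = 0.75 × 0.6 × 70 × 0.3535 × 16.25 = 180.9 kips.
Base metal shear (0.3125 in plate): yield φR_n = 1.0×0.6×36×0.3125×16.25 = 109.7 kips; rupture φR_n = 0.75×0.6×58×0.3125×16.25 = 132.5 kips; take 109.7 kips (yield).
Tension yield (gross): A_g = 4.875×0.3125 = 1.5234 in². φR_n = 0.90 × 36 × 1.5234 = 49.4 kips.
Governing: min(180.9, 109.7, 49.4) = 49.4 kips → gross-section yield.

49.4 kips (gross-section yield governs)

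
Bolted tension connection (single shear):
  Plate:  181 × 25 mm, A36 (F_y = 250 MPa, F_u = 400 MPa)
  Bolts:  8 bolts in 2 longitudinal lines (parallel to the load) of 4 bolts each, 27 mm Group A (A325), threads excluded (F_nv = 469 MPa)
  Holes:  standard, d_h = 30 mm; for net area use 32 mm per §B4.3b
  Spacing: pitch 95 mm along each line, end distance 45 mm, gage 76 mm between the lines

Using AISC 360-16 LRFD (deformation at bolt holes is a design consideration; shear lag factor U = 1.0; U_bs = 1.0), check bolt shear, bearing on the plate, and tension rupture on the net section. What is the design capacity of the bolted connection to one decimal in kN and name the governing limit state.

Bolt shear: A_b = π(27)²/4 = 572.56 mm². φR_n = 0.75 × 469 × 572.56 × 8 × 1 = 1611.2 kN.
Bearing (25 mm plate, F_u = 400 MPa): end bolts L_c = 45 − 30/2 = 30, R_n = min(1.2×30×25×400, 2.4×27×25×400) = 360 kN/bolt; interior L_c = 95 − 30 = 65, R_n = 648 kN/bolt. φR_n = 0.75 × (2×360 + 6×648) = 3456.0 kN.
Tension rupture (net): A_n = (181 − 2×32)×25 = 2925 mm² (U = 1.0, A_e = A_n). φR_n = 0.75 × 400 × 2925 = 877.5 kN.
Governing: min(1611.2, 3456.0, 877.5) = 877.5 kN → net-section rupture.

877.5 kN (net-section rupture governs)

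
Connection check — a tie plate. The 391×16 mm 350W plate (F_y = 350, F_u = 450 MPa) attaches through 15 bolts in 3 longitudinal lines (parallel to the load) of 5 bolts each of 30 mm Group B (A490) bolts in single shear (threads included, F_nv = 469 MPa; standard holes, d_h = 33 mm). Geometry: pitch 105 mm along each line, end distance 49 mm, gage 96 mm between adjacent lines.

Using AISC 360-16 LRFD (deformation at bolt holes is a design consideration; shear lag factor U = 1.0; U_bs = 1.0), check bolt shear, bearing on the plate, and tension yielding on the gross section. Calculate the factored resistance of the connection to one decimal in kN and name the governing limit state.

1970.6 kN (gross-section yield governs)

Bolt shear: A_b = π(30)²/4 = 706.86 mm². φR_n = 0.75 × 469 × 706.86 × 15 × 1 = 3729.6 kN.
Bearing (16 mm plate, F_u = 450 MPa): end bolts L_c = 49 − 33/2 = 32.5, R_n = min(1.2×32.5×16×450, 2.4×30×16×450) = 280.8 kN/bolt; interior L_c = 105 − 33 = 72, R_n = 518.4 kN/bolt. φR_n = 0.75 × (3×280.8 + 12×518.4) = 5297.4 kN.
Tension yield (gross): A_g = 391×16 = 6256 mm². φR_n = 0.90 × 350 × 6256 = 1970.6 kN.
Governing: min(3729.6, 5297.4, 1970.6) = 1970.6 kN → gross-section yield.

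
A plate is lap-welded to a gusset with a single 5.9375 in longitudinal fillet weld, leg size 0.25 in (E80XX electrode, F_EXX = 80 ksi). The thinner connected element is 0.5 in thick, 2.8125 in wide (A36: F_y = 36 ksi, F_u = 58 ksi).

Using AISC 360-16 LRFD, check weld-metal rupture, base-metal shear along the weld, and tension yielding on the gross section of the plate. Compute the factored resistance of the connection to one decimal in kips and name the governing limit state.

Weld metal: throat = 0.707×0.25 = 0.17675 in, L = 5.9375 in. φR_n = 0.75 × 0.6 × 80 × 0.17675 × 5.9375 = 37.8 kips.
Base metal shear (0.5 in plate): yield φR_n = 1.0×0.6×36×0.5×5.9375 = 64.1 kips; rupture φR_n = 0.75×0.6×58×0.5×5.9375 = 77.5 kips; take 64.1 kips (yield).
Tension yield (gross): A_g = 2.8125×0.5 = 1.4063 in². φR_n = 0.90 × 36 × 1.4063 = 45.6 kips.
Governing: min(37.8, 64.1, 45.6) = 37.8 kips → weld metal.

37.8 kips (weld metal governs)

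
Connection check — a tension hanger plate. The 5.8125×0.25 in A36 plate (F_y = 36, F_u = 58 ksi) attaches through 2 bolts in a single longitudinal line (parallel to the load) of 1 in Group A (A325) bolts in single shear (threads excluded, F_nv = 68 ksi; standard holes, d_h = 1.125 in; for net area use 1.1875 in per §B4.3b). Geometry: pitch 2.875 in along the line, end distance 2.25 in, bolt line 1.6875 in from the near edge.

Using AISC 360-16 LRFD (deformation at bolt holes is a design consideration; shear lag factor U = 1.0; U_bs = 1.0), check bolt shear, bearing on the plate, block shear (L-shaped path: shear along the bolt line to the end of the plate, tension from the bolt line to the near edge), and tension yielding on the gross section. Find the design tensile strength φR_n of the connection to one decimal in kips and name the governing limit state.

Bolt shear: A_b = π(1)²/4 = 0.7854 in². φR_n = 0.75 × 68 × 0.7854 × 2 × 1 = 80.1 kips.
Bearing (0.25 in plate, F_u = 58 ksi): end bolts L_c = 2.25 − 1.125/2 = 1.6875, R_n = min(1.2×1.6875×0.25×58, 2.4×1×0.25×58) = 29.363 kips/bolt; interior L_c = 2.875 − 1.125 = 1.75, R_n = 30.45 kips/bolt. φR_n = 0.75 × (1×29.363 + 1×30.45) = 44.9 kips.
Block shear: shear path 1×[2.25+1×2.875] = 1×5.125 in, A_gv = 1.2813, A_nv = 1×(5.125 − 1.5×1.1875)×0.25 = 0.83594 in²; tension to near edge: (1.6875 − 0.5×1.1875)×0.25 = 0.27344 in². R_n = min(0.6×58×0.83594, 0.6×36×1.2813) + 1.0×58×0.27344 = min(29.091, 27.676) + 15.86 = 43.536 kips. φR_n = 0.75 × 43.536 = 32.7 kips.
Tension yield (gross): A_g = 5.8125×0.25 = 1.4531 in². φR_n = 0.90 × 36 × 1.4531 = 47.1 kips.
Governing: min(80.1, 44.9, 32.7, 47.1) = 32.7 kips → block shear.

32.7 kips (block shear governs)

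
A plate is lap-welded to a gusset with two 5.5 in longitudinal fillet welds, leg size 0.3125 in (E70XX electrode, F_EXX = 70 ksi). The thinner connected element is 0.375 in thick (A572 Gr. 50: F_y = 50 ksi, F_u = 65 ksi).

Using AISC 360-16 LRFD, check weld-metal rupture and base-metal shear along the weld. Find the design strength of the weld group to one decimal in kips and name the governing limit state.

76.6 kips (weld metal governs)

Weld metal: throat = 0.707×0.3125 = 0.22094 in, L = 2×5.5 = 11 in. φR_n = 0.75 × 0.6 × 70 × 0.22094 × 11 = 76.6 kips.
Base metal shear (0.375 in plate): yield φR_n = 1.0×0.6×50×0.375×11 = 123.8 kips; rupture φR_n = 0.75×0.6×65×0.375×11 = 120.7 kips; take 120.7 kips (rupture).
Governing: min(76.6, 120.7) = 76.6 kips → weld metal.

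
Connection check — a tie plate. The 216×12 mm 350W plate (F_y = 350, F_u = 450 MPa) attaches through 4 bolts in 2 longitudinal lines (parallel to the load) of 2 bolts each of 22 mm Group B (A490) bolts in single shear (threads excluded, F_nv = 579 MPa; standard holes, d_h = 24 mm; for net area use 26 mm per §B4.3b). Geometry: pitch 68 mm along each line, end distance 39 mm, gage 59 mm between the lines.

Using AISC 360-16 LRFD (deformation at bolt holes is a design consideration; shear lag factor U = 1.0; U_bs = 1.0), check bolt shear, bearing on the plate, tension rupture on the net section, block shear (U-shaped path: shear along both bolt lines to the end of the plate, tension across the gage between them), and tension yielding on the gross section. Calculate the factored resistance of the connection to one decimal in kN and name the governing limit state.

464.1 kN (block shear governs)

Bolt shear: A_b = π(22)²/4 = 380.13 mm². φR_n = 0.75 × 579 × 380.13 × 4 × 1 = 660.3 kN.
Bearing (12 mm plate, F_u = 450 MPa): end bolts L_c = 39 − 24/2 = 27, R_n = min(1.2×27×12×450, 2.4×22×12×450) = 174.96 kN/bolt; interior L_c = 68 − 24 = 44, R_n = 285.12 kN/bolt. φR_n = 0.75 × (2×174.96 + 2×285.12) = 690.1 kN.
Tension rupture (net): A_n = (216 − 2×26)×12 = 1968 mm² (U = 1.0, A_e = A_n). φR_n = 0.75 × 450 × 1968 = 664.2 kN.
Block shear: shear path 2×[39+1×68] = 2×107 mm, A_gv = 2568, A_nv = 2×(107 − 1.5×26)×12 = 1632 mm²; tension across gage: (59 − 1×26)×12 = 396 mm². R_n = min(0.6×450×1632, 0.6×350×2568) + 1.0×450×396 = min(440.64, 539.28) + 178.2 = 618.84 kN. φR_n = 0.75 × 618.84 = 464.1 kN.
Tension yield (gross): A_g = 216×12 = 2592 mm². φR_n = 0.90 × 350 × 2592 = 816.5 kN.
Governing: min(660.3, 690.1, 664.2, 464.1, 816.5) = 464.1 kN → block shear.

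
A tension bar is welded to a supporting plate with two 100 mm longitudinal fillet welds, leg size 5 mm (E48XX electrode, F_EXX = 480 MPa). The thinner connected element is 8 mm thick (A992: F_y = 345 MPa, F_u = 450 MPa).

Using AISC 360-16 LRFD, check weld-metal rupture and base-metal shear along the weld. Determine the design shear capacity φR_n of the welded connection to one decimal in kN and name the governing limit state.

152.7 kN (weld metal governs)

Weld metal: throat = 0.707×5 = 3.535 mm, L = 2×100 = 200 mm. φR_n = 0.75 × 0.6 × 480 × 3.535 × 200 = 152.7 kN.
Base metal shear (8 mm plate): yield φR_n = 1.0×0.6×345×8×200 = 331.2 kN; rupture φR_n = 0.75×0.6×450×8×200 = 324.0 kN; take 324.0 kN (rupture).
Governing: min(152.7, 324.0) = 152.7 kN → weld metal.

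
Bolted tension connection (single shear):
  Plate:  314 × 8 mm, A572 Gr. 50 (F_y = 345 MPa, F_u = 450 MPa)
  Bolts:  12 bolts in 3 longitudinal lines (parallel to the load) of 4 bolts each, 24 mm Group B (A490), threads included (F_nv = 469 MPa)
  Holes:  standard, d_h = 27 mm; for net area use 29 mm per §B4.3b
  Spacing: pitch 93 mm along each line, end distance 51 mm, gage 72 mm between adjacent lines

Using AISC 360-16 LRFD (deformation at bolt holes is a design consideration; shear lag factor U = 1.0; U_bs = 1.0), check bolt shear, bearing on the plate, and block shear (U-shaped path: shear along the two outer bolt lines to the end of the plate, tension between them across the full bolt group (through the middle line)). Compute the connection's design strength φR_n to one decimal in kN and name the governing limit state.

972.5 kN (block shear governs)

Bolt shear: A_b = π(24)²/4 = 452.39 mm². φR_n = 0.75 × 469 × 452.39 × 12 × 1 = 1909.5 kN.
Bearing (8 mm plate, F_u = 450 MPa): end bolts L_c = 51 − 27/2 = 37.5, R_n = min(1.2×37.5×8×450, 2.4×24×8×450) = 162 kN/bolt; interior L_c = 93 − 27 = 66, R_n = 207.36 kN/bolt. φR_n = 0.75 × (3×162 + 9×207.36) = 1764.2 kN.
Block shear: shear path 2×[51+3×93] = 2×330 mm, A_gv = 5280, A_nv = 2×(330 − 3.5×29)×8 = 3656 mm²; tension across gage: (144 − 2×29)×8 = 688 mm². R_n = min(0.6×450×3656, 0.6×345×5280) + 1.0×450×688 = min(987.12, 1093) + 309.6 = 1296.7 kN. φR_n = 0.75 × 1296.7 = 972.5 kN.
Governing: min(1909.5, 1764.2, 972.5) = 972.5 kN → block shear.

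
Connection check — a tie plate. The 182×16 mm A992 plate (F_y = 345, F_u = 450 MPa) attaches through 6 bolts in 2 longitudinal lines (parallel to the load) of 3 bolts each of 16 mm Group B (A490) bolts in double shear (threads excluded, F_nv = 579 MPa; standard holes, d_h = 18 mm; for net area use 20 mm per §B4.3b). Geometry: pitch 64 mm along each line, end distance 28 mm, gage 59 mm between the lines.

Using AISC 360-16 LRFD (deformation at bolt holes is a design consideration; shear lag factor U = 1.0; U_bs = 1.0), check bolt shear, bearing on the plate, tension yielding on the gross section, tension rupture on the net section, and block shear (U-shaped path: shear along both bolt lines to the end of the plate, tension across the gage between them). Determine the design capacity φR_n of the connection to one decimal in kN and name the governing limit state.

766.8 kN (net-section rupture governs)

Bolt shear: A_b = π(16)²/4 = 201.06 mm². φR_n = 0.75 × 579 × 201.06 × 6 × 2 = 1047.7 kN.
Bearing (16 mm plate, F_u = 450 MPa): end bolts L_c = 28 − 18/2 = 19, R_n = min(1.2×19×16×450, 2.4×16×16×450) = 164.16 kN/bolt; interior L_c = 64 − 18 = 46, R_n = 276.48 kN/bolt. φR_n = 0.75 × (2×164.16 + 4×276.48) = 1075.7 kN.
Tension yield (gross): A_g = 182×16 = 2912 mm². φR_n = 0.90 × 345 × 2912 = 904.2 kN.
Tension rupture (net): A_n = (182 − 2×20)×16 = 2272 mm² (U = 1.0, A_e = A_n). φR_n = 0.75 × 450 × 2272 = 766.8 kN.
Block shear: shear path 2×[28+2×64] = 2×156 mm, A_gv = 4992, A_nv = 2×(156 − 2.5×20)×16 = 3392 mm²; tension across gage: (59 − 1×20)×16 = 624 mm². R_n = min(0.6×450×3392, 0.6×345×4992) + 1.0×450×624 = min(915.84, 1033.3) + 280.8 = 1196.6 kN. φR_n = 0.75 × 1196.6 = 897.5 kN.
Governing: min(1047.7, 1075.7, 904.2, 766.8, 897.5) = 766.8 kN → net-section rupture.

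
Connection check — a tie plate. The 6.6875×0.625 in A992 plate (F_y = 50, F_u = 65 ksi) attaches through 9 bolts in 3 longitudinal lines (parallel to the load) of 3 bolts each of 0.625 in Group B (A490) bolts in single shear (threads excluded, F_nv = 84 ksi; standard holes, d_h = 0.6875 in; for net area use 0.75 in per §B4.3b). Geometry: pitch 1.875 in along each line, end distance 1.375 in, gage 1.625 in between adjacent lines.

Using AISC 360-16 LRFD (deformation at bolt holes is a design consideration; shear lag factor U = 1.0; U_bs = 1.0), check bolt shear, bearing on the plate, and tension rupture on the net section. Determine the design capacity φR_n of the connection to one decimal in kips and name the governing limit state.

Bolt shear: A_b = π(0.625)²/4 = 0.3068 in². φR_n = 0.75 × 84 × 0.3068 × 9 × 1 = 174.0 kips.
Bearing (0.625 in plate, F_u = 65 ksi): end bolts L_c = 1.375 − 0.6875/2 = 1.03125, R_n = min(1.2×1.03125×0.625×65, 2.4×0.625×0.625×65) = 50.273 kips/bolt; interior L_c = 1.875 − 0.6875 = 1.1875, R_n = 57.891 kips/bolt. φR_n = 0.75 × (3×50.273 + 6×57.891) = 373.6 kips.
Tension rupture (net): A_n = (6.6875 − 3×0.75)×0.625 = 2.7734 in² (U = 1.0, A_e = A_n). φR_n = 0.75 × 65 × 2.7734 = 135.2 kips.
Governing: min(174.0, 373.6, 135.2) = 135.2 kips → net-section rupture.

135.2 kips (net-section rupture governs)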